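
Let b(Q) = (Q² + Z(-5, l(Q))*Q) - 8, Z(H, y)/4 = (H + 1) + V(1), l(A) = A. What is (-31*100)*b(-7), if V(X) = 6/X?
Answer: 46500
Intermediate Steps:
Z(H, y) = 28 + 4*H (Z(H, y) = 4*((H + 1) + 6/1) = 4*((1 + H) + 6*1) = 4*((1 + H) + 6) = 4*(7 + H) = 28 + 4*H)
b(Q) = -8 + Q² + 8*Q (b(Q) = (Q² + (28 + 4*(-5))*Q) - 8 = (Q² + (28 - 20)*Q) - 8 = (Q² + 8*Q) - 8 = -8 + Q² + 8*Q)
(-31*100)*b(-7) = (-31*100)*(-8 + (-7)² + 8*(-7)) = -3100*(-8 + 49 - 56) = -3100*(-15) = 46500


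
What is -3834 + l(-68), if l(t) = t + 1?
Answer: -3901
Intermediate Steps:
l(t) = 1 + t
-3834 + l(-68) = -3834 + (1 - 68) = -3834 - 67 = -3901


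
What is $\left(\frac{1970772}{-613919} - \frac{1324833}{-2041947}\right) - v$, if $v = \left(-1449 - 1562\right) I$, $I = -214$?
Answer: $- \frac{269252993527286093}{417863353431} \approx -6.4436 \cdot 10^{5}$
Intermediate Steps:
$v = 644354$ ($v = \left(-1449 - 1562\right) \left(-214\right) = \left(-3011\right) \left(-214\right) = 644354$)
$\left(\frac{1970772}{-613919} - \frac{1324833}{-2041947}\right) - v = \left(\frac{1970772}{-613919} - \frac{1324833}{-2041947}\right) - 644354 = \left(1970772 \left(- \frac{1}{613919}\right) - - \frac{441611}{680649}\right) - 644354 = \left(- \frac{1970772}{613919} + \frac{441611}{680649}\right) - 644354 = - \frac{1070290607519}{417863353431} - 644354 = - \frac{269252993527286093}{417863353431}$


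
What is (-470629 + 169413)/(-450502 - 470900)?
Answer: 150608/460701 ≈ 0.32691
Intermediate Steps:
(-470629 + 169413)/(-450502 - 470900) = -301216/(-921402) = -301216*(-1/921402) = 150608/460701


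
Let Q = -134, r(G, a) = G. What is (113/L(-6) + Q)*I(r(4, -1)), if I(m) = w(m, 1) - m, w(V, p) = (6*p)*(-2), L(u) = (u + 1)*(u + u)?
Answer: 31708/15 ≈ 2113.9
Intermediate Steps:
L(u) = 2*u*(1 + u) (L(u) = (1 + u)*(2*u) = 2*u*(1 + u))
w(V, p) = -12*p
I(m) = -12 - m (I(m) = -12*1 - m = -12 - m)
(113/L(-6) + Q)*I(r(4, -1)) = (113/((2*(-6)*(1 - 6))) - 134)*(-12 - 1*4) = (113/((2*(-6)*(-5))) - 134)*(-12 - 4) = (113/60 - 134)*(-16) = -7927/60*(-16) = 31708/15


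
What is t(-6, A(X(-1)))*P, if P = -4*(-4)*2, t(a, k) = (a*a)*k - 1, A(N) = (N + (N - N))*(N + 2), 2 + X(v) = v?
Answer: 3424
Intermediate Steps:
X(v) = -2 + v
A(N) = N*(2 + N) (A(N) = (N + 0)*(2 + N) = N*(2 + N))
t(a, k) = -1 + k*a² (t(a, k) = a²*k - 1 = k*a² - 1 = -1 + k*a²)
P = 32 (P = 16*2 = 32)
t(-6, A(X(-1)))*P = (-1 + ((-2 - 1)*(2 + (-2 - 1)))*(-6)²)*32 = (-1 - 3*(2 - 3)*36)*32 = (-1 - 3*(-1)*36)*32 = (-1 + 3*36)*32 = (-1 + 108)*32 = 107*32 = 3424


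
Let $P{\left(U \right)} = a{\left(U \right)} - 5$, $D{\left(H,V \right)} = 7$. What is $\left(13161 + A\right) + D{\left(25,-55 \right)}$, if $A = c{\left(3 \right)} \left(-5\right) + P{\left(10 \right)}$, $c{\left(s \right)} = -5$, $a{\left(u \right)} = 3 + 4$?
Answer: $13195$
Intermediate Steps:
$a{\left(u \right)} = 7$
$P{\left(U \right)} = 2$ ($P{\left(U \right)} = 7 - 5 = 2$)
$A = 27$ ($A = \left(-5\right) \left(-5\right) + 2 = 25 + 2 = 27$)
$\left(13161 + A\right) + D{\left(25,-55 \right)} = \left(13161 + 27\right) + 7 = 13188 + 7 = 13195$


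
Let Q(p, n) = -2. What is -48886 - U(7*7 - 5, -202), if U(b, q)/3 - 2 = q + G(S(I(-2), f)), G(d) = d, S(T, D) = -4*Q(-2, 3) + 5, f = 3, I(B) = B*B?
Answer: -48325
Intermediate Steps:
I(B) = B²
S(T, D) = 13 (S(T, D) = -4*(-2) + 5 = 8 + 5 = 13)
U(b, q) = 45 + 3*q (U(b, q) = 6 + 3*(q + 13) = 6 + 3*(13 + q) = 6 + (39 + 3*q) = 45 + 3*q)
-48886 - U(7*7 - 5, -202) = -48886 - (45 + 3*(-202)) = -48886 - (45 - 606) = -48886 - 1*(-561) = -48886 + 561 = -48325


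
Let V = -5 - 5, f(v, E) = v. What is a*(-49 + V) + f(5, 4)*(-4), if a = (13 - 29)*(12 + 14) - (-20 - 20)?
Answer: 22164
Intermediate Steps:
a = -376 (a = -16*26 - 1*(-40) = -416 + 40 = -376)
V = -10
a*(-49 + V) + f(5, 4)*(-4) = -376*(-49 - 10) + 5*(-4) = -376*(-59) - 20 = 22184 - 20 = 22164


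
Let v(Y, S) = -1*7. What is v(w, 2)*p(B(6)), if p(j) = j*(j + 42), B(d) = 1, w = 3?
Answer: -301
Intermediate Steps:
v(Y, S) = -7
p(j) = j*(42 + j)
v(w, 2)*p(B(6)) = -7*(42 + 1) = -7*43 = -301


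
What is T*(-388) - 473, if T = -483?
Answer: 186931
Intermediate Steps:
T*(-388) - 473 = -483*(-388) - 473 = 187404 - 473 = 186931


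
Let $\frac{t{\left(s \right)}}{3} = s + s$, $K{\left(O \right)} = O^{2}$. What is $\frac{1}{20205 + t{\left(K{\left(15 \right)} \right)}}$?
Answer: $\frac{1}{21555} \approx 4.6393 \cdot 10^{-5}$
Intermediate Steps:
$t{\left(s \right)} = 6 s$ ($t{\left(s \right)} = 3 \left(s + s\right) = 3 \cdot 2 s = 6 s$)
$\frac{1}{20205 + t{\left(K{\left(15 \right)} \right)}} = \frac{1}{20205 + 6 \cdot 15^{2}} = \frac{1}{20205 + 6 \cdot 225} = \frac{1}{20205 + 1350} = \frac{1}{21555}$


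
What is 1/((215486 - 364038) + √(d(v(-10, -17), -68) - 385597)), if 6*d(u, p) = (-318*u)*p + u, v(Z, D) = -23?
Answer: -891312/132408991181 - I*√16865742/132408991181 ≈ -6.7315e-6 - 3.1016e-8*I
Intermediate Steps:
d(u, p) = u/6 - 53*p*u (d(u, p) = ((-318*u)*p + u)/6 = (-318*p*u + u)/6 = (u - 318*p*u)/6 = u/6 - 53*p*u)
1/((215486 - 364038) + √(d(v(-10, -17), -68) - 385597)) = 1/((215486 - 364038) + √((⅙)*(-23)*(1 - 318*(-68)) - 385597)) = 1/(-148552 + √((⅙)*(-23)*(1 + 21624) - 385597)) = 1/(-148552 + √((⅙)*(-23)*21625 - 385597)) = 1/(-148552 + √(-497375/6 - 385597)) = 1/(-148552 + √(-2810957/6)) = 1/(-148552 + I*√16865742/6)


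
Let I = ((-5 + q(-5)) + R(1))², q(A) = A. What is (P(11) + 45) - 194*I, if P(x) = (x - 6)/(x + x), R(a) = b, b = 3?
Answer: -208137/22 ≈ -9460.8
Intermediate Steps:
R(a) = 3
P(x) = (-6 + x)/(2*x) (P(x) = (-6 + x)/((2*x)) = (-6 + x)*(1/(2*x)) = (-6 + x)/(2*x))
I = 49 (I = ((-5 - 5) + 3)² = (-10 + 3)² = (-7)² = 49)
(P(11) + 45) - 194*I = ((½)*(-6 + 11)/11 + 45) - 194*49 = ((½)*(1/11)*5 + 45) - 9506 = (5/22 + 45) - 9506 = 995/22 - 9506 = -208137/22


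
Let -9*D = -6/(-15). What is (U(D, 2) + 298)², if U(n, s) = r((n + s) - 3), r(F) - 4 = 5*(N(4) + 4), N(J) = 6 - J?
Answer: 110224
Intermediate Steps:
D = -2/45 (D = -(-2)/(3*(-15)) = -(-2)*(-1)/(3*15) = -⅑*⅖ = -2/45 ≈ -0.044444)
r(F) = 34 (r(F) = 4 + 5*((6 - 1*4) + 4) = 4 + 5*((6 - 4) + 4) = 4 + 5*(2 + 4) = 4 + 5*6 = 4 + 30 = 34)
U(n, s) = 34
(U(D, 2) + 298)² = (34 + 298)² = 332² = 110224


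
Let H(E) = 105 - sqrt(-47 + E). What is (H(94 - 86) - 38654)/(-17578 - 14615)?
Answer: 5507/4599 + I*sqrt(39)/32193 ≈ 1.1974 + 0.00019399*I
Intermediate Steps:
(H(94 - 86) - 38654)/(-17578 - 14615) = ((105 - sqrt(-47 + (94 - 86))) - 38654)/(-17578 - 14615) = ((105 - sqrt(-47 + 8)) - 38654)/(-32193) = ((105 - sqrt(-39)) - 38654)*(-1/32193) = ((105 - I*sqrt(39)) - 38654)*(-1/32193) = (-38549 - I*sqrt(39))*(-1/32193) = 5507/4599 + I*sqrt(39)/32193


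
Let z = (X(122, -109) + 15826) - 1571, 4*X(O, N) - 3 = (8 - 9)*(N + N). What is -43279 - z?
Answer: -230357/4 ≈ -57589.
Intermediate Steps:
X(O, N) = 3/4 - N/2 (X(O, N) = 3/4 + ((8 - 9)*(N + N))/4 = 3/4 + (-2*N)/4 = 3/4 - N/2)
z = 57241/4 (z = ((3/4 - 1/2*(-109)) + 15826) - 1571 = ((3/4 + 109/2) + 15826) - 1571 = (221/4 + 15826) - 1571 = 63525/4 - 1571 = 57241/4 ≈ 14310.)
-43279 - z = -43279 - 1*57241/4 = -43279 - 57241/4 = -230357/4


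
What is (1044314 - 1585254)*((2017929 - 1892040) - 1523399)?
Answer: 755969059400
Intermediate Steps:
(1044314 - 1585254)*((2017929 - 1892040) - 1523399) = -540940*(125889 - 1523399) = -540940*(-1397510) = 755969059400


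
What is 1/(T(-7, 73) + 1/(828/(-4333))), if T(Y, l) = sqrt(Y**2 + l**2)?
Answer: 3587724/3668295863 + 685584*sqrt(5378)/3668295863 ≈ 0.014684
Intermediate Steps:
1/(T(-7, 73) + 1/(828/(-4333))) = 1/(sqrt((-7)**2 + 73**2) + 1/(828/(-4333))) = 1/(sqrt(49 + 5329) + 1/(828*(-1/4333))) = 1/(sqrt(5378) + 1/(-828/4333)) = 1/(sqrt(5378) - 4333/828) = 1/(-4333/828 + sqrt(5378))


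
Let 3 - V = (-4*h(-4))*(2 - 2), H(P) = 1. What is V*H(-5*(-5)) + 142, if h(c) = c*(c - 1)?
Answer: 145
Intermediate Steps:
h(c) = c*(-1 + c)
V = 3 (V = 3 - (-(-16)*(-1 - 4))*(2 - 2) = 3 - (-(-16)*(-5))*0 = 3 - (-4*20)*0 = 3 - (-80)*0 = 3 - 1*0 = 3 + 0 = 3)
V*H(-5*(-5)) + 142 = 3*1 + 142 = 3 + 142 = 145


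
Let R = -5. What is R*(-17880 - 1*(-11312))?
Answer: 32840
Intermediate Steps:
R*(-17880 - 1*(-11312)) = -5*(-17880 - 1*(-11312)) = -5*(-17880 + 11312) = -5*(-6568) = 32840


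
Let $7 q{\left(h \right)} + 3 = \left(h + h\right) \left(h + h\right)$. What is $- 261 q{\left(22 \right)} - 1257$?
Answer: $- \frac{513312}{7} \approx -73330.0$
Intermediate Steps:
$q{\left(h \right)} = - \frac{3}{7} + \frac{4 h^{2}}{7}$ ($q{\left(h \right)} = - \frac{3}{7} + \frac{\left(h + h\right) \left(h + h\right)}{7} = - \frac{3}{7} + \frac{2 h 2 h}{7} = - \frac{3}{7} + \frac{4 h^{2}}{7}$)
$- 261 q{\left(22 \right)} - 1257 = - 261 \left(- \frac{3}{7} + \frac{4 \cdot 22^{2}}{7}\right) - 1257 = - 261 \left(- \frac{3}{7} + \frac{4}{7} \cdot 484\right) - 1257 = - 261 \left(- \frac{3}{7} + \frac{1936}{7}\right) - 1257 = \left(-261\right) \frac{1933}{7} - 1257 = - \frac{504513}{7} - 1257 = - \frac{513312}{7}$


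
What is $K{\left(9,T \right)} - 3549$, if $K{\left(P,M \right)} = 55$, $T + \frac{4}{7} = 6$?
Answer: $-3494$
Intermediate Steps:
$T = \frac{38}{7}$ ($T = - \frac{4}{7} + 6 = \frac{38}{7} \approx 5.4286$)
$K{\left(9,T \right)} - 3549 = 55 - 3549 = -3494$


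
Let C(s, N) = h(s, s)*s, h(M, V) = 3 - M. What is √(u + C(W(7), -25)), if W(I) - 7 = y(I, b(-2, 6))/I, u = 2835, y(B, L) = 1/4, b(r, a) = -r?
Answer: √2200379/28 ≈ 52.977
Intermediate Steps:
y(B, L) = ¼
W(I) = 7 + 1/(4*I)
C(s, N) = s*(3 - s) (C(s, N) = (3 - s)*s = s*(3 - s))
√(u + C(W(7), -25)) = √(2835 + (7 + (¼)/7)*(3 - (7 + (¼)/7))) = √(2835 + (7 + (¼)*(⅐))*(3 - (7 + (¼)*(⅐)))) = √(2835 + (7 + 1/28)*(3 - (7 + 1/28))) = √(2835 + 197*(3 - 1*197/28)/28) = √(2835 + 197*(3 - 197/28)/28) = √(2835 + (197/28)*(-113/28)) = √(2835 - 22261/784) = √(2200379/784) = √2200379/28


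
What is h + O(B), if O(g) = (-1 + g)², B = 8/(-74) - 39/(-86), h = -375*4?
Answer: -15183347111/10125124 ≈ -1499.6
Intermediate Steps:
h = -1500
B = 1099/3182 (B = 8*(-1/74) - 39*(-1/86) = -4/37 + 39/86 = 1099/3182 ≈ 0.34538)
h + O(B) = -1500 + (-1 + 1099/3182)² = -1500 + (-2083/3182)² = -1500 + 4338889/10125124 = -15183347111/10125124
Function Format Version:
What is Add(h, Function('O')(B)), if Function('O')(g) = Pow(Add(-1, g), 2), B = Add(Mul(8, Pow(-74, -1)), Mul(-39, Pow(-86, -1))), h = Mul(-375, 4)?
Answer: Rational(-15183347111, 10125124) ≈ -1499.6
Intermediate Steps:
h = -1500
B = Rational(1099, 3182) (B = Add(Mul(8, Rational(-1, 74)), Mul(-39, Rational(-1, 86))) = Add(Rational(-4, 37), Rational(39, 86)) = Rational(1099, 3182) ≈ 0.34538)
Add(h, Function('O')(B)) = Add(-1500, Pow(Add(-1, Rational(1099, 3182)), 2)) = Add(-1500, Pow(Rational(-2083, 3182), 2)) = Add(-1500, Rational(4338889, 10125124)) = Rational(-15183347111, 10125124)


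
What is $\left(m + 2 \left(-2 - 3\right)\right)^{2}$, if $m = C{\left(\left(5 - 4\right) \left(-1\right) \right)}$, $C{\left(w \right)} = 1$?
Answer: $81$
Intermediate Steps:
$m = 1$
$\left(m + 2 \left(-2 - 3\right)\right)^{2} = \left(1 + 2 \left(-2 - 3\right)\right)^{2} = \left(1 + 2 \left(-5\right)\right)^{2} = \left(1 - 10\right)^{2} = \left(-9\right)^{2} = 81$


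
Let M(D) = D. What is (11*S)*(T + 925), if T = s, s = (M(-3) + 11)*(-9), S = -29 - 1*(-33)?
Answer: 37532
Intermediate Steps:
S = 4 (S = -29 + 33 = 4)
s = -72 (s = (-3 + 11)*(-9) = 8*(-9) = -72)
T = -72
(11*S)*(T + 925) = (11*4)*(-72 + 925) = 44*853 = 37532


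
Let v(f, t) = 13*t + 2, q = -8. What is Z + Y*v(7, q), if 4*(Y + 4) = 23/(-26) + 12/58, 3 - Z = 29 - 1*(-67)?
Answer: 501081/1508 ≈ 332.28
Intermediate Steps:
v(f, t) = 2 + 13*t
Z = -93 (Z = 3 - (29 - 1*(-67)) = 3 - (29 + 67) = 3 - 1*96 = 3 - 96 = -93)
Y = -12575/3016 (Y = -4 + (23/(-26) + 12/58)/4 = -4 + (23*(-1/26) + 12*(1/58))/4 = -4 + (-23/26 + 6/29)/4 = -4 + (1/4)*(-511/754) = -4 - 511/3016 = -12575/3016 ≈ -4.1694)
Z + Y*v(7, q) = -93 - 12575*(2 + 13*(-8))/3016 = -93 - 12575*(2 - 104)/3016 = -93 - 12575/3016*(-102) = -93 + 641325/1508 = 501081/1508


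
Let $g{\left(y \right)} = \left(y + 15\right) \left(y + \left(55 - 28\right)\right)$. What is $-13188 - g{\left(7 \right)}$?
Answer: $-13936$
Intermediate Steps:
$g{\left(y \right)} = \left(15 + y\right) \left(27 + y\right)$ ($g{\left(y \right)} = \left(15 + y\right) \left(y + 27\right) = \left(15 + y\right) \left(27 + y\right)$)
$-13188 - g{\left(7 \right)} = -13188 - \left(405 + 7^{2} + 42 \cdot 7\right) = -13188 - \left(405 + 49 + 294\right) = -13188 - 748 = -13936$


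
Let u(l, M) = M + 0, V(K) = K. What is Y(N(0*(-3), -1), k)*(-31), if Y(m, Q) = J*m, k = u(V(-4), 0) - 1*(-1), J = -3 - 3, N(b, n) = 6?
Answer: 1116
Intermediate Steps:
u(l, M) = M
J = -6
k = 1 (k = 0 - 1*(-1) = 0 + 1 = 1)
Y(m, Q) = -6*m
Y(N(0*(-3), -1), k)*(-31) = -6*6*(-31) = -36*(-31) = 1116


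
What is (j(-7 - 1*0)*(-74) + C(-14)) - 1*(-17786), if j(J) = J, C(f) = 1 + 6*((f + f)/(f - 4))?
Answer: 54943/3 ≈ 18314.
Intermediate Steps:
C(f) = 1 + 12*f/(-4 + f) (C(f) = 1 + 6*((2*f)/(-4 + f)) = 1 + 6*(2*f/(-4 + f)) = 1 + 12*f/(-4 + f))
(j(-7 - 1*0)*(-74) + C(-14)) - 1*(-17786) = ((-7 - 1*0)*(-74) + (-4 + 13*(-14))/(-4 - 14)) - 1*(-17786) = ((-7 + 0)*(-74) + (-4 - 182)/(-18)) + 17786 = (-7*(-74) - 1/18*(-186)) + 17786 = (518 + 31/3) + 17786 = 1585/3 + 17786 = 54943/3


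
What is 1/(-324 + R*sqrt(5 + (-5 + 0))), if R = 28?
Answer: -1/324 ≈ -0.0030864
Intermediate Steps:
1/(-324 + R*sqrt(5 + (-5 + 0))) = 1/(-324 + 28*sqrt(5 + (-5 + 0))) = 1/(-324 + 28*sqrt(5 - 5)) = 1/(-324 + 28*sqrt(0)) = 1/(-324 + 28*0) = 1/(-324 + 0) = 1/(-324) = -1/324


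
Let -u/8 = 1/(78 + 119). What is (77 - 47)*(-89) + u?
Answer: -525998/197 ≈ -2670.0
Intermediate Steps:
u = -8/197 (u = -8/(78 + 119) = -8/197 ≈ -0.040609)
(77 - 47)*(-89) + u = (77 - 47)*(-89) - 8/197 = 30*(-89) - 8/197 = -2670 - 8/197 = -525998/197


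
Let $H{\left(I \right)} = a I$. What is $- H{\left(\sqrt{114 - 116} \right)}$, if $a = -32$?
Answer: $32 i \sqrt{2} \approx 45.255 i$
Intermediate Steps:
$H{\left(I \right)} = - 32 I$
$- H{\left(\sqrt{114 - 116} \right)} = - \left(-32\right) \sqrt{114 - 116} = - \left(-32\right) \sqrt{-2} = - \left(-32\right) i \sqrt{2} = 32 i \sqrt{2}$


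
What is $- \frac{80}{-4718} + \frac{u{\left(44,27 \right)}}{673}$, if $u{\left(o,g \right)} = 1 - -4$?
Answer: $\frac{38715}{1587607} \approx 0.024386$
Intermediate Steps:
$u{\left(o,g \right)} = 5$ ($u{\left(o,g \right)} = 1 + 4 = 5$)
$- \frac{80}{-4718} + \frac{u{\left(44,27 \right)}}{673} = - \frac{80}{-4718} + \frac{5}{673} = \left(-80\right) \left(- \frac{1}{4718}\right) + 5 \cdot \frac{1}{673} = \frac{40}{2359} + \frac{5}{673} = \frac{38715}{1587607}$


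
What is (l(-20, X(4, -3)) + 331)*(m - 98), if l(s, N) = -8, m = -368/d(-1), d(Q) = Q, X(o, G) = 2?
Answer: 87210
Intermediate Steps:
m = 368 (m = -368/(-1) = -368*(-1) = 368)
(l(-20, X(4, -3)) + 331)*(m - 98) = (-8 + 331)*(368 - 98) = 323*270 = 87210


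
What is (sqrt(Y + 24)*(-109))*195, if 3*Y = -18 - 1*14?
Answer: -14170*sqrt(30) ≈ -77612.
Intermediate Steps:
Y = -32/3 (Y = (-18 - 1*14)/3 = (-18 - 14)/3 = (1/3)*(-32) = -32/3 ≈ -10.667)
(sqrt(Y + 24)*(-109))*195 = (sqrt(-32/3 + 24)*(-109))*195 = (sqrt(40/3)*(-109))*195 = ((2*sqrt(30)/3)*(-109))*195 = -218*sqrt(30)/3*195 = -14170*sqrt(30)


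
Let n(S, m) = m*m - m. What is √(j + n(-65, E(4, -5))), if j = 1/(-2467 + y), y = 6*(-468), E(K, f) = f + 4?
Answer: √2225839/1055 ≈ 1.4141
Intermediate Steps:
E(K, f) = 4 + f
y = -2808
j = -1/5275 (j = 1/(-2467 - 2808) = 1/(-5275) = -1/5275 ≈ -0.00018957)
n(S, m) = m² - m
√(j + n(-65, E(4, -5))) = √(-1/5275 + (4 - 5)*(-1 + (4 - 5))) = √(-1/5275 - (-1 - 1)) = √(-1/5275 - 1*(-2)) = √(-1/5275 + 2) = √(10549/5275) = √2225839/1055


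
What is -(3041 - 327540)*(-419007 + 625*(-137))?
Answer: -163752579368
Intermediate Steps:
-(3041 - 327540)*(-419007 + 625*(-137)) = -(-324499)*(-419007 - 85625) = -(-324499)*(-504632) = -1*163752579368 = -163752579368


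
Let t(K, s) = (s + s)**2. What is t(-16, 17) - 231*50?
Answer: -10394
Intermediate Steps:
t(K, s) = 4*s**2 (t(K, s) = (2*s)**2 = 4*s**2)
t(-16, 17) - 231*50 = 4*17**2 - 231*50 = 4*289 - 11550 = 1156 - 11550 = -10394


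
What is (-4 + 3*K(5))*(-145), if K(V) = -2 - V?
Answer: 3625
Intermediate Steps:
(-4 + 3*K(5))*(-145) = (-4 + 3*(-2 - 1*5))*(-145) = (-4 + 3*(-2 - 5))*(-145) = (-4 + 3*(-7))*(-145) = (-4 - 21)*(-145) = -25*(-145) = 3625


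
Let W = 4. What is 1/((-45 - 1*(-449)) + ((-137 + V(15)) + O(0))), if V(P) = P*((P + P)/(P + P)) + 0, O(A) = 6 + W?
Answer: 1/292 ≈ 0.0034247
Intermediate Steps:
O(A) = 10 (O(A) = 6 + 4 = 10)
V(P) = P (V(P) = P*((2*P)/((2*P))) + 0 = P*((2*P)*(1/(2*P))) + 0 = P*1 + 0 = P + 0 = P)
1/((-45 - 1*(-449)) + ((-137 + V(15)) + O(0))) = 1/((-45 - 1*(-449)) + ((-137 + 15) + 10)) = 1/((-45 + 449) + (-122 + 10)) = 1/(404 - 112) = 1/292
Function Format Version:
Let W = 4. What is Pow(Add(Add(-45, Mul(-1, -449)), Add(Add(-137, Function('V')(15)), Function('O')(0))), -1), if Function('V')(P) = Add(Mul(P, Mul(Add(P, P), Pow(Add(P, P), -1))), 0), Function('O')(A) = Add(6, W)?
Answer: Rational(1, 292) ≈ 0.0034247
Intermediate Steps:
Function('O')(A) = 10 (Function('O')(A) = Add(6, 4) = 10)
Function('V')(P) = P (Function('V')(P) = Add(Mul(P, Mul(Mul(2, P), Pow(Mul(2, P), -1))), 0) = Add(Mul(P, Mul(Mul(2, P), Mul(Rational(1, 2), Pow(P, -1)))), 0) = Add(Mul(P, 1), 0) = Add(P, 0) = P)
Pow(Add(Add(-45, Mul(-1, -449)), Add(Add(-137, Function('V')(15)), Function('O')(0))), -1) = Pow(Add(Add(-45, Mul(-1, -449)), Add(Add(-137, 15), 10)), -1) = Pow(Add(Add(-45, 449), Add(-122, 10)), -1) = Pow(Add(404, -112), -1) = Pow(292, -1) = Rational(1, 292)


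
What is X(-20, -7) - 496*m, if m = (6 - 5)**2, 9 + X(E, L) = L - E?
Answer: -492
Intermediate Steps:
X(E, L) = -9 + L - E (X(E, L) = -9 + (L - E) = -9 + L - E)
m = 1 (m = 1**2 = 1)
X(-20, -7) - 496*m = (-9 - 7 - 1*(-20)) - 496*1 = (-9 - 7 + 20) - 496 = 4 - 496 = -492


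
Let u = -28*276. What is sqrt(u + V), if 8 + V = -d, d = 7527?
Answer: I*sqrt(15263) ≈ 123.54*I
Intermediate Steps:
u = -7728
V = -7535 (V = -8 - 1*7527 = -8 - 7527 = -7535)
sqrt(u + V) = sqrt(-7728 - 7535) = sqrt(-15263) = I*sqrt(15263)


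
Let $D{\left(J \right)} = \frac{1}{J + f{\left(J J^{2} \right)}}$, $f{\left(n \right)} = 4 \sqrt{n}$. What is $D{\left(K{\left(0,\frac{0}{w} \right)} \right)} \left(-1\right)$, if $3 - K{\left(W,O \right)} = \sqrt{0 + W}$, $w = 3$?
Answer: $\frac{1}{141} - \frac{4 \sqrt{3}}{141} \approx -0.042044$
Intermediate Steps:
$K{\left(W,O \right)} = 3 - \sqrt{W}$ ($K{\left(W,O \right)} = 3 - \sqrt{0 + W} = 3 - \sqrt{W}$)
$D{\left(J \right)} = \frac{1}{J + 4 \sqrt{J^{3}}}$ ($D{\left(J \right)} = \frac{1}{J + 4 \sqrt{J J^{2}}} = \frac{1}{J + 4 \sqrt{J^{3}}}$)
$D{\left(K{\left(0,\frac{0}{w} \right)} \right)} \left(-1\right) = \frac{1}{\left(3 - \sqrt{0}\right) + 4 \sqrt{\left(3 - \sqrt{0}\right)^{3}}} \left(-1\right) = \frac{1}{\left(3 - 0\right) + 4 \sqrt{\left(3 - 0\right)^{3}}} \left(-1\right) = \frac{1}{\left(3 + 0\right) + 4 \sqrt{\left(3 + 0\right)^{3}}} \left(-1\right) = \frac{1}{3 + 4 \sqrt{3^{3}}} \left(-1\right) = \frac{1}{3 + 4 \sqrt{27}} \left(-1\right) = \frac{1}{3 + 4 \cdot 3 \sqrt{3}} \left(-1\right) = \frac{1}{3 + 12 \sqrt{3}} \left(-1\right) = - \frac{1}{3 + 12 \sqrt{3}}$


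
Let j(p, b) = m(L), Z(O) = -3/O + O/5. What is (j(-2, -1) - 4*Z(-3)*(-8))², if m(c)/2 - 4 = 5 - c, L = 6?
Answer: 8836/25 ≈ 353.44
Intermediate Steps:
Z(O) = -3/O + O/5 (Z(O) = -3/O + O*(⅕) = -3/O + O/5)
m(c) = 18 - 2*c (m(c) = 8 + 2*(5 - c) = 8 + (10 - 2*c) = 18 - 2*c)
j(p, b) = 6 (j(p, b) = 18 - 2*6 = 18 - 12 = 6)
(j(-2, -1) - 4*Z(-3)*(-8))² = (6 - 4*(-3/(-3) + (⅕)*(-3))*(-8))² = (6 - 4*(-3*(-⅓) - ⅗)*(-8))² = (6 - 4*(1 - ⅗)*(-8))² = (6 - 4*⅖*(-8))² = (6 - 8/5*(-8))² = (6 + 64/5)² = (94/5)² = 8836/25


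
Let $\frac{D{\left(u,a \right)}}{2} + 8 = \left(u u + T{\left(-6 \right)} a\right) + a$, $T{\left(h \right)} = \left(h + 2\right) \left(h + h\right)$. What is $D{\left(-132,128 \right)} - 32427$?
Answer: $14949$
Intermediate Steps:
$T{\left(h \right)} = 2 h \left(2 + h\right)$ ($T{\left(h \right)} = \left(2 + h\right) 2 h = 2 h \left(2 + h\right)$)
$D{\left(u,a \right)} = -16 + 2 u^{2} + 98 a$ ($D{\left(u,a \right)} = -16 + 2 \left(\left(u u + 2 \left(-6\right) \left(2 - 6\right) a\right) + a\right) = -16 + 2 \left(\left(u^{2} + 2 \left(-6\right) \left(-4\right) a\right) + a\right) = -16 + 2 \left(\left(u^{2} + 48 a\right) + a\right) = -16 + 2 \left(u^{2} + 49 a\right) = -16 + \left(2 u^{2} + 98 a\right) = -16 + 2 u^{2} + 98 a$)
$D{\left(-132,128 \right)} - 32427 = \left(-16 + 2 \left(-132\right)^{2} + 98 \cdot 128\right) - 32427 = \left(-16 + 2 \cdot 17424 + 12544\right) - 32427 = \left(-16 + 34848 + 12544\right) - 32427 = 47376 - 32427 = 14949$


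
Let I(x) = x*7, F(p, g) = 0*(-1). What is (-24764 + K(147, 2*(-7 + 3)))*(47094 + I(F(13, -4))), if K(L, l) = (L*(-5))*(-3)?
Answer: -1062393546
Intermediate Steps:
K(L, l) = 15*L (K(L, l) = -5*L*(-3) = 15*L)
F(p, g) = 0
I(x) = 7*x
(-24764 + K(147, 2*(-7 + 3)))*(47094 + I(F(13, -4))) = (-24764 + 15*147)*(47094 + 7*0) = (-24764 + 2205)*(47094 + 0) = -22559*47094 = -1062393546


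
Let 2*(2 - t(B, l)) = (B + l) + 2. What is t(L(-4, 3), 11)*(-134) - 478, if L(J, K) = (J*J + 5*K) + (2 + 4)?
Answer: 2604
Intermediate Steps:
L(J, K) = 6 + J² + 5*K (L(J, K) = (J² + 5*K) + 6 = 6 + J² + 5*K)
t(B, l) = 1 - B/2 - l/2 (t(B, l) = 2 - ((B + l) + 2)/2 = 2 - (2 + B + l)/2 = 2 + (-1 - B/2 - l/2) = 1 - B/2 - l/2)
t(L(-4, 3), 11)*(-134) - 478 = (1 - (6 + (-4)² + 5*3)/2 - ½*11)*(-134) - 478 = (1 - (6 + 16 + 15)/2 - 11/2)*(-134) - 478 = (1 - ½*37 - 11/2)*(-134) - 478 = (1 - 37/2 - 11/2)*(-134) - 478 = -23*(-134) - 478 = 3082 - 478 = 2604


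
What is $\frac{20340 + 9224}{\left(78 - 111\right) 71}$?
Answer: $- \frac{29564}{2343} \approx -12.618$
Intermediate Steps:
$\frac{20340 + 9224}{\left(78 - 111\right) 71} = \frac{29564}{\left(-33\right) 71} = \frac{29564}{-2343} = 29564 \left(- \frac{1}{2343}\right) = - \frac{29564}{2343}$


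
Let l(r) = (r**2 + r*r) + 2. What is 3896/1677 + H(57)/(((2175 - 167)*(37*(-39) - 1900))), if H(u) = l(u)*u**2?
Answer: -2315718469/2814317922 ≈ -0.82283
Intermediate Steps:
l(r) = 2 + 2*r**2 (l(r) = (r**2 + r**2) + 2 = 2*r**2 + 2 = 2 + 2*r**2)
H(u) = u**2*(2 + 2*u**2) (H(u) = (2 + 2*u**2)*u**2 = u**2*(2 + 2*u**2))
3896/1677 + H(57)/(((2175 - 167)*(37*(-39) - 1900))) = 3896/1677 + (2*57**2*(1 + 57**2))/(((2175 - 167)*(37*(-39) - 1900))) = 3896*(1/1677) + (2*3249*(1 + 3249))/((2008*(-1443 - 1900))) = 3896/1677 + (2*3249*3250)/((2008*(-3343))) = 3896/1677 + 21118500/(-6712744) = 3896/1677 + 21118500*(-1/6712744) = 3896/1677 - 5279625/1678186 = -2315718469/2814317922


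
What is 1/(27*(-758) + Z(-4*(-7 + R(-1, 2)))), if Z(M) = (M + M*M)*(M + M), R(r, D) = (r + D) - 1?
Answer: 1/25006 ≈ 3.9990e-5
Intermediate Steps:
R(r, D) = -1 + D + r (R(r, D) = (D + r) - 1 = -1 + D + r)
Z(M) = 2*M*(M + M**2) (Z(M) = (M + M**2)*(2*M) = 2*M*(M + M**2))
1/(27*(-758) + Z(-4*(-7 + R(-1, 2)))) = 1/(27*(-758) + 2*(-4*(-7 + (-1 + 2 - 1)))**2*(1 - 4*(-7 + (-1 + 2 - 1)))) = 1/(-20466 + 2*(-4*(-7 + 0))**2*(1 - 4*(-7 + 0))) = 1/(-20466 + 2*(-4*(-7))**2*(1 - 4*(-7))) = 1/(-20466 + 2*28**2*(1 + 28)) = 1/(-20466 + 2*784*29) = 1/(-20466 + 45472) = 1/25006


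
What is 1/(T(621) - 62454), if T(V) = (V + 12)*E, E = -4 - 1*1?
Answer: -1/65619 ≈ -1.5239e-5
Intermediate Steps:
E = -5 (E = -4 - 1 = -5)
T(V) = -60 - 5*V (T(V) = (V + 12)*(-5) = (12 + V)*(-5) = -60 - 5*V)
1/(T(621) - 62454) = 1/((-60 - 5*621) - 62454) = 1/((-60 - 3105) - 62454) = 1/(-3165 - 62454) = 1/(-65619) = -1/65619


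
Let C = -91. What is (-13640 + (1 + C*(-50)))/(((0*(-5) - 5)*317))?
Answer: 9089/1585 ≈ 5.7344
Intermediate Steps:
(-13640 + (1 + C*(-50)))/(((0*(-5) - 5)*317)) = (-13640 + (1 - 91*(-50)))/(((0*(-5) - 5)*317)) = (-13640 + (1 + 4550))/(((0 - 5)*317)) = (-13640 + 4551)/((-5*317)) = -9089/(-1585) = -9089*(-1/1585) = 9089/1585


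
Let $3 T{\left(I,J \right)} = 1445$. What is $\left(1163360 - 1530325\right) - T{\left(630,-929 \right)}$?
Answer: $- \frac{1102340}{3} \approx -3.6745 \cdot 10^{5}$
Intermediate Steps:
$T{\left(I,J \right)} = \frac{1445}{3}$ ($T{\left(I,J \right)} = \frac{1}{3} \cdot 1445 = \frac{1445}{3}$)
$\left(1163360 - 1530325\right) - T{\left(630,-929 \right)} = \left(1163360 - 1530325\right) - \frac{1445}{3} = -366965 - \frac{1445}{3} = - \frac{1102340}{3}$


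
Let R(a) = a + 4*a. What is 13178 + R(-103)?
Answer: 12663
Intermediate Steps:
R(a) = 5*a
13178 + R(-103) = 13178 + 5*(-103) = 13178 - 515 = 12663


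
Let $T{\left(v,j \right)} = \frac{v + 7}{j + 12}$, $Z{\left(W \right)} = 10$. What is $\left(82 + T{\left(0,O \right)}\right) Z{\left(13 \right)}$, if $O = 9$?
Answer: $\frac{2470}{3} \approx 823.33$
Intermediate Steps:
$T{\left(v,j \right)} = \frac{7 + v}{12 + j}$
$\left(82 + T{\left(0,O \right)}\right) Z{\left(13 \right)} = \left(82 + \frac{7 + 0}{12 + 9}\right) 10 = \left(82 + \frac{1}{21} \cdot 7\right) 10 = \left(82 + \frac{1}{3}\right) 10 = \frac{247}{3} \cdot 10 = \frac{2470}{3}$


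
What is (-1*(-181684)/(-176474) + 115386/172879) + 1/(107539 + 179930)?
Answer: -226825630982423/626449336972641 ≈ -0.36208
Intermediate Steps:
(-1*(-181684)/(-176474) + 115386/172879) + 1/(107539 + 179930) = (181684*(-1/176474) + 115386*(1/172879)) + 1/287469 = (-90842/88237 + 115386/172879) + 1/287469 = -5523359636/15254324323 + 1/287469 = -226825630982423/626449336972641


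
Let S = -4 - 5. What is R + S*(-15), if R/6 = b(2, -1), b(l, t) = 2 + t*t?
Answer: 153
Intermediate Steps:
S = -9
b(l, t) = 2 + t²
R = 18 (R = 6*(2 + (-1)²) = 6*(2 + 1) = 6*3 = 18)
R + S*(-15) = 18 - 9*(-15) = 18 + 135 = 153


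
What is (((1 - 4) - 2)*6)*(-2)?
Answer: 60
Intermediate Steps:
(((1 - 4) - 2)*6)*(-2) = ((-3 - 2)*6)*(-2) = -5*6*(-2) = -30*(-2) = 60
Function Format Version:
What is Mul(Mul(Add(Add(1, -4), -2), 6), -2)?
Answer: 60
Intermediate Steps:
Mul(Mul(Add(Add(1, -4), -2), 6), -2) = Mul(Mul(Add(-3, -2), 6), -2) = Mul(Mul(-5, 6), -2) = Mul(-30, -2) = 60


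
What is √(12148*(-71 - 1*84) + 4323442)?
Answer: √2440502 ≈ 1562.2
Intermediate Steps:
√(12148*(-71 - 1*84) + 4323442) = √(12148*(-71 - 84) + 4323442) = √(12148*(-155) + 4323442) = √(-1882940 + 4323442) = √2440502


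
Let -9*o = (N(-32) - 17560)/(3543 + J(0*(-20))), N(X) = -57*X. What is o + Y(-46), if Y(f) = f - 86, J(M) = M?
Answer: -4193348/31887 ≈ -131.51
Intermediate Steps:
Y(f) = -86 + f
o = 15736/31887 (o = -(-57*(-32) - 17560)/(9*(3543 + 0*(-20))) = -(1824 - 17560)/(9*(3543 + 0)) = -(-15736)/(9*3543) = -⅑*(-15736/3543) = 15736/31887 ≈ 0.49349)
o + Y(-46) = 15736/31887 + (-86 - 46) = 15736/31887 - 132 = -4193348/31887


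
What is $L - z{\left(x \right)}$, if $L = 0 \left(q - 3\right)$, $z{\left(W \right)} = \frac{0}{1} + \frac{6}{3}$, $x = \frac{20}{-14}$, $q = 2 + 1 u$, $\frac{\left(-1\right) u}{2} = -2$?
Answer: $-2$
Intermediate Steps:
$u = 4$ ($u = \left(-2\right) \left(-2\right) = 4$)
$q = 6$ ($q = 2 + 1 \cdot 4 = 2 + 4 = 6$)
$x = - \frac{10}{7}$ ($x = 20 \left(- \frac{1}{14}\right) = - \frac{10}{7} \approx -1.4286$)
$z{\left(W \right)} = 2$ ($z{\left(W \right)} = 0 \cdot 1 + 6 \cdot \frac{1}{3} = 0 + 2 = 2$)
$L = 0$ ($L = 0 \left(6 - 3\right) = 0 \cdot 3 = 0$)
$L - z{\left(x \right)} = 0 - 2 = -2$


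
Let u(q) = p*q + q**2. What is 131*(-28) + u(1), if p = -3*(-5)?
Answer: -3652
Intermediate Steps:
p = 15
u(q) = q**2 + 15*q (u(q) = 15*q + q**2 = q**2 + 15*q)
131*(-28) + u(1) = 131*(-28) + 1*(15 + 1) = -3668 + 1*16 = -3668 + 16 = -3652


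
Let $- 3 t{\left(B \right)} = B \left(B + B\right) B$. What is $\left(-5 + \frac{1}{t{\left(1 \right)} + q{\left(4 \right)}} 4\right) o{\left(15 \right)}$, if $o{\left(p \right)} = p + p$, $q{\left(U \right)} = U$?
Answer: $-114$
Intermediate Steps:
$o{\left(p \right)} = 2 p$
$t{\left(B \right)} = - \frac{2 B^{3}}{3}$ ($t{\left(B \right)} = - \frac{B \left(B + B\right) B}{3} = - \frac{B 2 B B}{3} = - \frac{2 B^{2} B}{3} = - \frac{2 B^{3}}{3}$)
$\left(-5 + \frac{1}{t{\left(1 \right)} + q{\left(4 \right)}} 4\right) o{\left(15 \right)} = \left(-5 + \frac{1}{- \frac{2 \cdot 1^{3}}{3} + 4} \cdot 4\right) 2 \cdot 15 = \left(-5 + \frac{1}{\left(- \frac{2}{3}\right) 1 + 4} \cdot 4\right) 30 = \left(-5 + \frac{1}{- \frac{2}{3} + 4} \cdot 4\right) 30 = \left(-5 + \frac{1}{\frac{10}{3}} \cdot 4\right) 30 = \left(-5 + \frac{3}{10} \cdot 4\right) 30 = \left(-5 + \frac{6}{5}\right) 30 = \left(- \frac{19}{5}\right) 30 = -114$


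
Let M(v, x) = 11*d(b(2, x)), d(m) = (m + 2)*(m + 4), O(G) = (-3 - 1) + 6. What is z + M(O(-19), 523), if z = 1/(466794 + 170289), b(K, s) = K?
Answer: 168189913/637083 ≈ 264.00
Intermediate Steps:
O(G) = 2 (O(G) = -4 + 6 = 2)
d(m) = (2 + m)*(4 + m)
z = 1/637083 ≈ 1.5697e-6
M(v, x) = 264 (M(v, x) = 11*(8 + 2² + 6*2) = 11*(8 + 4 + 12) = 11*24 = 264)
z + M(O(-19), 523) = 1/637083 + 264 = 168189913/637083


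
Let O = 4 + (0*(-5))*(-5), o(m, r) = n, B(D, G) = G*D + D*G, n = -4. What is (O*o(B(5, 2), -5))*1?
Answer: -16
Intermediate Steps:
B(D, G) = 2*D*G (B(D, G) = D*G + D*G = 2*D*G)
o(m, r) = -4
O = 4 (O = 4 + 0*(-5) = 4 + 0 = 4)
(O*o(B(5, 2), -5))*1 = (4*(-4))*1 = -16*1 = -16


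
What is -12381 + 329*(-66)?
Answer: -34095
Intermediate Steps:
-12381 + 329*(-66) = -12381 - 21714 = -34095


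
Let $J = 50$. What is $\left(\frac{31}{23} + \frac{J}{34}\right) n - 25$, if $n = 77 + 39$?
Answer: $\frac{118057}{391} \approx 301.94$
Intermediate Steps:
$n = 116$
$\left(\frac{31}{23} + \frac{J}{34}\right) n - 25 = \left(\frac{31}{23} + \frac{50}{34}\right) 116 - 25 = \left(31 \cdot \frac{1}{23} + 50 \cdot \frac{1}{34}\right) 116 - 25 = \left(\frac{31}{23} + \frac{25}{17}\right) 116 - 25 = \frac{1102}{391} \cdot 116 - 25 = \frac{127832}{391} - 25 = \frac{118057}{391}$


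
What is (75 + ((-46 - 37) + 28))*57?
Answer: 1140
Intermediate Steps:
(75 + ((-46 - 37) + 28))*57 = (75 + (-83 + 28))*57 = (75 - 55)*57 = 20*57 = 1140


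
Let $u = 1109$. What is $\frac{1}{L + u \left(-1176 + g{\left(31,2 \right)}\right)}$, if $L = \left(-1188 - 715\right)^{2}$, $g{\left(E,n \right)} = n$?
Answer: $\frac{1}{2319443} \approx 4.3114 \cdot 10^{-7}$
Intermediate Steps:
$L = 3621409$ ($L = \left(-1903\right)^{2} = 3621409$)
$\frac{1}{L + u \left(-1176 + g{\left(31,2 \right)}\right)} = \frac{1}{3621409 + 1109 \left(-1176 + 2\right)} = \frac{1}{3621409 + 1109 \left(-1174\right)} = \frac{1}{3621409 - 1301966} = \frac{1}{2319443}$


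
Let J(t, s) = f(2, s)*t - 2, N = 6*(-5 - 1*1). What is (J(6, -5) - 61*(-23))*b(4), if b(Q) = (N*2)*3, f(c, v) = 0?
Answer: -302616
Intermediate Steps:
N = -36 (N = 6*(-5 - 1) = 6*(-6) = -36)
J(t, s) = -2 (J(t, s) = 0*t - 2 = 0 - 2 = -2)
b(Q) = -216 (b(Q) = -36*2*3 = -72*3 = -216)
(J(6, -5) - 61*(-23))*b(4) = (-2 - 61*(-23))*(-216) = (-2 + 1403)*(-216) = 1401*(-216) = -302616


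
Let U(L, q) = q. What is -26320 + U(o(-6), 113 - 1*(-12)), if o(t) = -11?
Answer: -26195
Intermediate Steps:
-26320 + U(o(-6), 113 - 1*(-12)) = -26320 + (113 - 1*(-12)) = -26320 + (113 + 12) = -26320 + 125 = -26195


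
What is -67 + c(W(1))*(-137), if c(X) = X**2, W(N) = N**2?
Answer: -204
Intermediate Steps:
-67 + c(W(1))*(-137) = -67 + (1**2)**2*(-137) = -67 + 1**2*(-137) = -67 + 1*(-137) = -67 - 137 = -204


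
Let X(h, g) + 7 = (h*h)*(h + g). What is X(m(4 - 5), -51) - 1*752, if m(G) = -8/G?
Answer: -3511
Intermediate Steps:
X(h, g) = -7 + h²*(g + h) (X(h, g) = -7 + (h*h)*(h + g) = -7 + h²*(g + h))
X(m(4 - 5), -51) - 1*752 = (-7 + (-8/(4 - 5))³ - 51*64/(4 - 5)²) - 1*752 = (-7 + (-8/(-1))³ - 51*(-8/(-1))²) - 752 = (-7 + (-8*(-1))³ - 51*(-8*(-1))²) - 752 = (-7 + 8³ - 51*8²) - 752 = (-7 + 512 - 51*64) - 752 = (-7 + 512 - 3264) - 752 = -2759 - 752 = -3511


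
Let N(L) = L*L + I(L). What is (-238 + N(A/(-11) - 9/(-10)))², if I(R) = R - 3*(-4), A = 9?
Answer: 7472180793841/146410000 ≈ 51036.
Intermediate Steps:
I(R) = 12 + R (I(R) = R + 12 = 12 + R)
N(L) = 12 + L + L² (N(L) = L*L + (12 + L) = L² + (12 + L) = 12 + L + L²)
(-238 + N(A/(-11) - 9/(-10)))² = (-238 + (12 + (9/(-11) - 9/(-10)) + (9/(-11) - 9/(-10))²))² = (-238 + (12 + (9*(-1/11) - 9*(-⅒)) + (9*(-1/11) - 9*(-⅒))²))² = (-238 + (12 + (-9/11 + 9/10) + (-9/11 + 9/10)²))² = (-238 + (12 + 9/110 + (9/110)²))² = (-238 + (12 + 9/110 + 81/12100))² = (-238 + 146271/12100)² = (-2733529/12100)² = 7472180793841/146410000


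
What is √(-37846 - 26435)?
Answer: I*√64281 ≈ 253.54*I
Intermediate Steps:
√(-37846 - 26435) = √(-64281) = I*√64281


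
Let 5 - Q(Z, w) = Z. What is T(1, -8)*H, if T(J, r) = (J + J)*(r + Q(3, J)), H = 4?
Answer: -48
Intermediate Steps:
Q(Z, w) = 5 - Z
T(J, r) = 2*J*(2 + r) (T(J, r) = (J + J)*(r + (5 - 1*3)) = (2*J)*(r + (5 - 3)) = (2*J)*(r + 2) = (2*J)*(2 + r) = 2*J*(2 + r))
T(1, -8)*H = (2*1*(2 - 8))*4 = (2*1*(-6))*4 = -12*4 = -48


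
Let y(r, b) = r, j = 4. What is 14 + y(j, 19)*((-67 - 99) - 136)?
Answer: -1194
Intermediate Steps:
14 + y(j, 19)*((-67 - 99) - 136) = 14 + 4*((-67 - 99) - 136) = 14 + 4*(-166 - 136) = 14 + 4*(-302) = 14 - 1208 = -1194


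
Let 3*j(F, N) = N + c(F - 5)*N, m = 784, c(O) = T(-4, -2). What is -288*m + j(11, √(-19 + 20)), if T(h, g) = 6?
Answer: -677369/3 ≈ -2.2579e+5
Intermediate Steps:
c(O) = 6
j(F, N) = 7*N/3 (j(F, N) = (N + 6*N)/3 = (7*N)/3 = 7*N/3)
-288*m + j(11, √(-19 + 20)) = -288*784 + 7*√(-19 + 20)/3 = -225792 + 7*√1/3 = -225792 + (7/3)*1 = -225792 + 7/3 = -677369/3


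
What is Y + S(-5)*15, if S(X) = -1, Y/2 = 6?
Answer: -3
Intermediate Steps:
Y = 12 (Y = 2*6 = 12)
Y + S(-5)*15 = 12 - 1*15 = 12 - 15 = -3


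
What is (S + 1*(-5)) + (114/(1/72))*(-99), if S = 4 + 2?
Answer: -812591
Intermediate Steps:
S = 6
(S + 1*(-5)) + (114/(1/72))*(-99) = (6 + 1*(-5)) + (114/(1/72))*(-99) = (6 - 5) + (114/(1/72))*(-99) = 1 + (114*72)*(-99) = 1 + 8208*(-99) = 1 - 812592 = -812591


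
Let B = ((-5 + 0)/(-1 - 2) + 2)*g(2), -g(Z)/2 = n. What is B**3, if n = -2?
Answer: 85184/27 ≈ 3155.0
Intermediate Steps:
g(Z) = 4 (g(Z) = -2*(-2) = 4)
B = 44/3 (B = ((-5 + 0)/(-1 - 2) + 2)*4 = (-5/(-3) + 2)*4 = (-5*(-1/3) + 2)*4 = (5/3 + 2)*4 = (11/3)*4 = 44/3 ≈ 14.667)
B**3 = (44/3)**3 = 85184/27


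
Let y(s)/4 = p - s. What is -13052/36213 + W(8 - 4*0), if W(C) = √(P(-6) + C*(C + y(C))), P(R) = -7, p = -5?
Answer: -13052/36213 + I*√359 ≈ -0.36042 + 18.947*I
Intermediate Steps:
y(s) = -20 - 4*s (y(s) = 4*(-5 - s) = -20 - 4*s)
W(C) = √(-7 + C*(-20 - 3*C)) (W(C) = √(-7 + C*(C + (-20 - 4*C))) = √(-7 + C*(-20 - 3*C)))
-13052/36213 + W(8 - 4*0) = -13052/36213 + √(-7 + (8 - 4*0)² - 4*(8 - 4*0)*(5 + (8 - 4*0))) = -13052*1/36213 + √(-7 + (8 + 0)² - 4*(8 + 0)*(5 + (8 + 0))) = -13052/36213 + √(-7 + 8² - 4*8*(5 + 8)) = -13052/36213 + √(-7 + 64 - 4*8*13) = -13052/36213 + √(-7 + 64 - 416) = -13052/36213 + √(-359) = -13052/36213 + I*√359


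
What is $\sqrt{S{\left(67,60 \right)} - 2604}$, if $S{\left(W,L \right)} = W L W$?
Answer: $4 \sqrt{16671} \approx 516.46$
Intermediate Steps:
$S{\left(W,L \right)} = L W^{2}$ ($S{\left(W,L \right)} = L W W = L W^{2}$)
$\sqrt{S{\left(67,60 \right)} - 2604} = \sqrt{60 \cdot 67^{2} - 2604} = \sqrt{60 \cdot 4489 - 2604} = \sqrt{269340 - 2604} = \sqrt{266736} = 4 \sqrt{16671}$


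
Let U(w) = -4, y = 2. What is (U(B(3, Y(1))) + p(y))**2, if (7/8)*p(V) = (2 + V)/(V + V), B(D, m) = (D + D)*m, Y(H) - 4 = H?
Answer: 400/49 ≈ 8.1633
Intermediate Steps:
Y(H) = 4 + H
B(D, m) = 2*D*m (B(D, m) = (2*D)*m = 2*D*m)
p(V) = 4*(2 + V)/(7*V) (p(V) = 8*((2 + V)/(V + V))/7 = 8*((2 + V)/((2*V)))/7 = 8*((2 + V)*(1/(2*V)))/7 = 8*((2 + V)/(2*V))/7 = 4*(2 + V)/(7*V))
(U(B(3, Y(1))) + p(y))**2 = (-4 + (4/7)*(2 + 2)/2)**2 = (-4 + (4/7)*(1/2)*4)**2 = (-4 + 8/7)**2 = (-20/7)**2 = 400/49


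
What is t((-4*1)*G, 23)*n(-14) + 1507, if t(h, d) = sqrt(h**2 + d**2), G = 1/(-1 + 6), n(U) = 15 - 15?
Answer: 1507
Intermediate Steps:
n(U) = 0
G = 1/5 ≈ 0.20000
t(h, d) = sqrt(d**2 + h**2)
t((-4*1)*G, 23)*n(-14) + 1507 = sqrt(23**2 + (-4*1*(1/5))**2)*0 + 1507 = sqrt(529 + (-4*1/5)**2)*0 + 1507 = sqrt(529 + (-4/5)**2)*0 + 1507 = sqrt(529 + 16/25)*0 + 1507 = sqrt(13241/25)*0 + 1507 = (sqrt(13241)/5)*0 + 1507 = 0 + 1507 = 1507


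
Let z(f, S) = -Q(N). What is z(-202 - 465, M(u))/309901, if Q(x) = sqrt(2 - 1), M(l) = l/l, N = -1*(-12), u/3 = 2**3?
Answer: -1/309901 ≈ -3.2268e-6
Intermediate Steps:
u = 24 (u = 3*2**3 = 3*8 = 24)
N = 12
M(l) = 1
Q(x) = 1 (Q(x) = sqrt(1) = 1)
z(f, S) = -1 (z(f, S) = -1*1 = -1)
z(-202 - 465, M(u))/309901 = -1/309901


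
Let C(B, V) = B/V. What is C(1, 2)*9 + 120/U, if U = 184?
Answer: 237/46 ≈ 5.1522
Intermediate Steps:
C(1, 2)*9 + 120/U = (1/2)*9 + 120/184 = (1*(½))*9 + 120*(1/184) = (½)*9 + 15/23 = 9/2 + 15/23 = 237/46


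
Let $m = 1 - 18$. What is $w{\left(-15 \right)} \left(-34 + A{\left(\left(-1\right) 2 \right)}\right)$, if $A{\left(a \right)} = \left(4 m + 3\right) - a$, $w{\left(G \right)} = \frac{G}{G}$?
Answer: $-97$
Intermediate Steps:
$m = -17$ ($m = 1 - 18 = -17$)
$w{\left(G \right)} = 1$
$A{\left(a \right)} = -65 - a$ ($A{\left(a \right)} = \left(4 \left(-17\right) + 3\right) - a = \left(-68 + 3\right) - a = -65 - a$)
$w{\left(-15 \right)} \left(-34 + A{\left(\left(-1\right) 2 \right)}\right) = 1 \left(-34 - \left(65 - 2\right)\right) = 1 \left(-34 - 63\right) = 1 \left(-97\right) = -97$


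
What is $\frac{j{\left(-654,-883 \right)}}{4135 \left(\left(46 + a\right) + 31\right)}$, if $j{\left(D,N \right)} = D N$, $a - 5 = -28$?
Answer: $\frac{96247}{37215} \approx 2.5862$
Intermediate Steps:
$a = -23$ ($a = 5 - 28 = -23$)
$\frac{j{\left(-654,-883 \right)}}{4135 \left(\left(46 + a\right) + 31\right)} = \frac{\left(-654\right) \left(-883\right)}{4135 \left(\left(46 - 23\right) + 31\right)} = \frac{577482}{4135 \left(23 + 31\right)} = \frac{577482}{4135 \cdot 54} = \frac{577482}{223290} = 577482 \cdot \frac{1}{223290} = \frac{96247}{37215}$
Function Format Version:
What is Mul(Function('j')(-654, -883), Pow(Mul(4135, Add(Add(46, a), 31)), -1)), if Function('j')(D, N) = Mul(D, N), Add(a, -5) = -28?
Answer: Rational(96247, 37215) ≈ 2.5862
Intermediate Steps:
a = -23 (a = Add(5, -28) = -23)
Mul(Function('j')(-654, -883), Pow(Mul(4135, Add(Add(46, a), 31)), -1)) = Mul(Mul(-654, -883), Pow(Mul(4135, Add(Add(46, -23), 31)), -1)) = Mul(577482, Pow(Mul(4135, Add(23, 31)), -1)) = Mul(577482, Pow(Mul(4135, 54), -1)) = Mul(577482, Pow(223290, -1)) = Mul(577482, Rational(1, 223290)) = Rational(96247, 37215)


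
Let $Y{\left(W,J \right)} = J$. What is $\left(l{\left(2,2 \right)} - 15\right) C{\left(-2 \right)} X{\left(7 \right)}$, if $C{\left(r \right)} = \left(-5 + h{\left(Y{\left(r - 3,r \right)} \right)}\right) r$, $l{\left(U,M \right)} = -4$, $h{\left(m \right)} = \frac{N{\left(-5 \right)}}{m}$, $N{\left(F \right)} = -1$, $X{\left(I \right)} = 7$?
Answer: $-1197$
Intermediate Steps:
$h{\left(m \right)} = - \frac{1}{m}$
$C{\left(r \right)} = r \left(-5 - \frac{1}{r}\right)$ ($C{\left(r \right)} = \left(-5 - \frac{1}{r}\right) r = r \left(-5 - \frac{1}{r}\right)$)
$\left(l{\left(2,2 \right)} - 15\right) C{\left(-2 \right)} X{\left(7 \right)} = \left(-4 - 15\right) \left(-1 - -10\right) 7 = - 19 \left(-1 + 10\right) 7 = \left(-19\right) 9 \cdot 7 = \left(-171\right) 7 = -1197$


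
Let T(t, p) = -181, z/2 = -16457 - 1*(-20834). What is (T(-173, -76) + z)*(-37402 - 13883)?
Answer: -439666305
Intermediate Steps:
z = 8754 (z = 2*(-16457 - 1*(-20834)) = 2*(-16457 + 20834) = 2*4377 = 8754)
(T(-173, -76) + z)*(-37402 - 13883) = (-181 + 8754)*(-37402 - 13883) = 8573*(-51285) = -439666305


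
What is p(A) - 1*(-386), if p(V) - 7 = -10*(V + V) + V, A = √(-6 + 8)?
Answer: 393 - 19*√2 ≈ 366.13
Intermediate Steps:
A = √2 ≈ 1.4142
p(V) = 7 - 19*V (p(V) = 7 + (-10*(V + V) + V) = 7 + (-20*V + V) = 7 - 19*V)
p(A) - 1*(-386) = (7 - 19*√2) - 1*(-386) = (7 - 19*√2) + 386 = 393 - 19*√2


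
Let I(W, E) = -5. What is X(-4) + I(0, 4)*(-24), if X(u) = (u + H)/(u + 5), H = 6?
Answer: 122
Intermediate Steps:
X(u) = (6 + u)/(5 + u) (X(u) = (u + 6)/(u + 5) = (6 + u)/(5 + u))
X(-4) + I(0, 4)*(-24) = (6 - 4)/(5 - 4) - 5*(-24) = 2/1 + 120 = 1*2 + 120 = 2 + 120 = 122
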